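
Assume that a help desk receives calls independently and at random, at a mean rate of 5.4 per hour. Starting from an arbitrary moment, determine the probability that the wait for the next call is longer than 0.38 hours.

0.1285

The wait for the next event is exponential with rate λ = 5.4 per hour.
P(T > 0.38) = e^(−λt) = e^(−5.4 × 0.38) = e^(−2.052) ≈ 0.1285.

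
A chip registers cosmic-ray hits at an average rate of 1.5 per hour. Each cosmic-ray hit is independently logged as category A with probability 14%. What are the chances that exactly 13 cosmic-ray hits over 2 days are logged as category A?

0.0746

Thinning: the cosmic-ray hits that are logged as category A themselves form a Poisson process with rate 0.14 × 1.5 = 0.21 per hour.
Over the interval, μ = 0.21 × 48 = 10.08 (2 days = 48 hours).
P(N = 13) = e^(−10.08) · 10.08^13/13! ≈ 0.0746.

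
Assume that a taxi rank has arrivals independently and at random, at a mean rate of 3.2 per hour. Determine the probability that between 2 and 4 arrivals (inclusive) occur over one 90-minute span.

Over the interval, μ = 3.2 × 1.5 = 4.8 (a 90-minute span = 1.5 hours).
P(2 ≤ N ≤ 4) = Σ_{j=2}^{4} e^(−4.8) · 4.8^j/j! ≈ 0.4285.

0.4285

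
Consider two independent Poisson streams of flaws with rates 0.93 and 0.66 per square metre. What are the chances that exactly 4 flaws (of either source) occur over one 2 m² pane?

Independent Poisson processes superpose: combined rate λ = 0.93 + 0.66 = 1.59 per square metre.
Over the interval, μ = 1.59 × 2 = 3.18 (a 2 m² pane = 2 square metres).
P(N = 4) = e^(−3.18) · 3.18^4/4! ≈ 0.1772.

0.1772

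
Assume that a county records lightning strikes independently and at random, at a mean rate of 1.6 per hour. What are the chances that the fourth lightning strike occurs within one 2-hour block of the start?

Over the interval, μ = 1.6 × 2 = 3.2 (a 2-hour block = 2 hours).
The fourth arrival falls in the interval iff at least 4 events occur there: P(S_4 ≤ t) = P(N ≥ 4) = 1 − P(N ≤ 3) ≈ 0.3975.

0.3975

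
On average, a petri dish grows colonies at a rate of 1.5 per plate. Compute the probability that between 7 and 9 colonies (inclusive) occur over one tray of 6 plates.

Over the interval, μ = 1.5 × 6 = 9 (a tray of 6 plates = 6 plates).
P(7 ≤ N ≤ 9) = Σ_{j=7}^{9} e^(−9) · 9^j/j! ≈ 0.3806.

0.3806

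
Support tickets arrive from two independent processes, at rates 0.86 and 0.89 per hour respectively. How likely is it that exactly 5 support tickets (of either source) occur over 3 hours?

Independent Poisson processes superpose: combined rate λ = 0.86 + 0.89 = 1.75 per hour.
Over the interval, μ = 1.75 × 3 = 5.25 (3 hours).
P(N = 5) = e^(−5.25) · 5.25^5/5! ≈ 0.1744.

0.1744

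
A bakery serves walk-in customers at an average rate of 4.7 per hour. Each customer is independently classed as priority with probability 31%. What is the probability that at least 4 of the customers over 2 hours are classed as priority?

Thinning: the customers that are classed as priority themselves form a Poisson process with rate 0.31 × 4.7 = 1.457 per hour.
Over the interval, μ = 1.457 × 2 = 2.914 (2 hours).
P(N ≥ 4) = 1 − P(N ≤ 3) ≈ 0.3335.

0.3335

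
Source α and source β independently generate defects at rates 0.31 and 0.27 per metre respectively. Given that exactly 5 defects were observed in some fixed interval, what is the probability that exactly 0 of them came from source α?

Given the total, each event is independently from source α with probability p = λ_α/(λ_α+λ_β) = 0.31/0.58 ≈ 0.5345.
So K ~ Binomial(5, 0.31/0.58): P(K = 0) = C(5,0) · (0.31/0.58)^0 · (0.27/0.58)^5 ≈ 0.0219.

0.0219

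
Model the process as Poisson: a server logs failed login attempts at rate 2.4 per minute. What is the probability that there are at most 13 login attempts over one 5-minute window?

0.6815

Over the interval, μ = 2.4 × 5 = 12 (a 5-minute window = 5 minutes).
P(N ≤ 13) = Σ_{j=0}^{13} e^(−μ) μ^j/j! ≈ 0.6815.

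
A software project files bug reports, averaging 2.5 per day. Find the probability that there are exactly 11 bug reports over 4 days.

0.1137

Over the interval, μ = 2.5 × 4 = 10 (4 days).
P(N = 11) = e^(−μ) μ^11/11! = e^(−10) · 10^11/39916800 ≈ 0.1137.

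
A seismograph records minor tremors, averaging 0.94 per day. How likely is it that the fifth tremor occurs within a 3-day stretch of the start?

0.1555

Over the interval, μ = 0.94 × 3 = 2.82 (a 3-day stretch = 3 days).
The fifth arrival falls in the interval iff at least 5 events occur there: P(S_5 ≤ t) = P(N ≥ 5) = 1 − P(N ≤ 4) ≈ 0.1555.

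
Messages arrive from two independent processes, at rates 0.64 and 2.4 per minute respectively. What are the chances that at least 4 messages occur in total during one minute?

Independent Poisson processes superpose: combined rate λ = 0.64 + 2.4 = 3.04 per minute.
So μ = 3.04.
P(N ≥ 4) = 1 − P(N ≤ 3) ≈ 0.3617.

0.3617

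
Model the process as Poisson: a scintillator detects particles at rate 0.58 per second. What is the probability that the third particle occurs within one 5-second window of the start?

0.5540

Over the interval, μ = 0.58 × 5 = 2.9 (a 5-second window = 5 seconds).
The third arrival falls in the interval iff at least 3 events occur there: P(S_3 ≤ t) = P(N ≥ 3) = 1 − P(N ≤ 2) ≈ 0.5540.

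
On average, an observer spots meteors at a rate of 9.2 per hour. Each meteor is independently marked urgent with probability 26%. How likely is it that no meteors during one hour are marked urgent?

0.0914

Thinning: the meteors that are marked urgent themselves form a Poisson process with rate 0.26 × 9.2 = 2.392 per hour.
So μ = 2.392.
P(N = 0) = e^(−2.392) · 2.392^0/0! ≈ 0.0914.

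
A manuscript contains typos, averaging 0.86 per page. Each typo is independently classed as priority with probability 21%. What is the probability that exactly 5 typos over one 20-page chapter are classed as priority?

0.1383

Thinning: the typos that are classed as priority themselves form a Poisson process with rate 0.21 × 0.86 = 0.1806 per page.
Over the interval, μ = 0.1806 × 20 = 3.612 (a 20-page chapter = 20 pages).
P(N = 5) = e^(−3.612) · 3.612^5/5! ≈ 0.1383.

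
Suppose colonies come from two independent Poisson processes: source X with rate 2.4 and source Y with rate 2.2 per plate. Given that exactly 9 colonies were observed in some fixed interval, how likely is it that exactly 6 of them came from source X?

0.1854

Given the total, each event is independently from source X with probability p = λ_X/(λ_X+λ_Y) = 2.4/4.6 ≈ 0.5217.
So K ~ Binomial(9, 2.4/4.6): P(K = 6) = C(9,6) · (2.4/4.6)^6 · (2.2/4.6)^3 ≈ 0.1854.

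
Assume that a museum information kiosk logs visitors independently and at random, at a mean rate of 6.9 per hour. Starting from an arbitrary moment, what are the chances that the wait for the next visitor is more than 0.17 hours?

0.3094

The wait for the next event is exponential with rate λ = 6.9 per hour.
P(T > 0.17) = e^(−λt) = e^(−6.9 × 0.17) = e^(−1.173) ≈ 0.3094.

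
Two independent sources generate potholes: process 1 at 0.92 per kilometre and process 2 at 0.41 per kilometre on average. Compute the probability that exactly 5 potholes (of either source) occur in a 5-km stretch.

0.1402

Independent Poisson processes superpose: combined rate λ = 0.92 + 0.41 = 1.33 per kilometre.
Over the interval, μ = 1.33 × 5 = 6.65 (a 5-km stretch = 5 kilometres).
P(N = 5) = e^(−6.65) · 6.65^5/5! ≈ 0.1402.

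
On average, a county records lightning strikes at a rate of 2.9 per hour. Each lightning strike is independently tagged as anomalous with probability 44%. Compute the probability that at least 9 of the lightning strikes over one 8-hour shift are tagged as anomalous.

0.6901

Thinning: the lightning strikes that are tagged as anomalous themselves form a Poisson process with rate 0.44 × 2.9 = 1.276 per hour.
Over the interval, μ = 1.276 × 8 = 10.208 (an 8-hour shift = 8 hours).
P(N ≥ 9) = 1 − P(N ≤ 8) ≈ 0.6901.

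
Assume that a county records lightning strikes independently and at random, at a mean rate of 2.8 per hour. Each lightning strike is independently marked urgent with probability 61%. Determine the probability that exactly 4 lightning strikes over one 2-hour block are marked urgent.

0.1863

Thinning: the lightning strikes that are marked urgent themselves form a Poisson process with rate 0.61 × 2.8 = 1.708 per hour.
Over the interval, μ = 1.708 × 2 = 3.416 (a 2-hour block = 2 hours).
P(N = 4) = e^(−3.416) · 3.416^4/4! ≈ 0.1863.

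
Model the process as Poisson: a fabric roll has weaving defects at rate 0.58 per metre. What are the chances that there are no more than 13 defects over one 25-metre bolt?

0.4125

Over the interval, μ = 0.58 × 25 = 14.5 (a 25-metre bolt = 25 metres).
P(N ≤ 13) = Σ_{j=0}^{13} e^(−μ) μ^j/j! ≈ 0.4125.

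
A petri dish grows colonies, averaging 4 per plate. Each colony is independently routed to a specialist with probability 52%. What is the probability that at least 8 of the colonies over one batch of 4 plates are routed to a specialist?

Thinning: the colonies that are routed to a specialist themselves form a Poisson process with rate 0.52 × 4 = 2.08 per plate.
Over the interval, μ = 2.08 × 4 = 8.32 (a batch of 4 plates = 4 plates).
P(N ≥ 8) = 1 − P(N ≤ 7) ≈ 0.5907.

0.5907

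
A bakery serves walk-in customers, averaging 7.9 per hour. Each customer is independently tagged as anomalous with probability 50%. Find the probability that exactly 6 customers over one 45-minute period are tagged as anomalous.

0.0485

Thinning: the customers that are tagged as anomalous themselves form a Poisson process with rate 0.5 × 7.9 = 3.95 per hour.
Over the interval, μ = 3.95 × 0.75 = 2.9625 (a 45-minute period = 0.75 hours).
P(N = 6) = e^(−2.9625) · 2.9625^6/6! ≈ 0.0485.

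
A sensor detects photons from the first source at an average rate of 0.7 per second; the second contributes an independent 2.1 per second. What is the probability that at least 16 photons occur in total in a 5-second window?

Independent Poisson processes superpose: combined rate λ = 0.7 + 2.1 = 2.8 per second.
Over the interval, μ = 2.8 × 5 = 14 (a 5-second window = 5 seconds).
P(N ≥ 16) = 1 − P(N ≤ 15) ≈ 0.3306.

0.3306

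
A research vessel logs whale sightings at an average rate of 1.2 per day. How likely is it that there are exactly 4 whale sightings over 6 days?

Over the interval, μ = 1.2 × 6 = 7.2 (6 days).
P(N = 4) = e^(−μ) μ^4/4! = e^(−7.2) · 7.2^4/24 ≈ 0.0836.

0.0836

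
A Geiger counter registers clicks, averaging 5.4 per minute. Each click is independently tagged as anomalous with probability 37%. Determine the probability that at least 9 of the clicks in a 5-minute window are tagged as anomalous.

0.6661

Thinning: the clicks that are tagged as anomalous themselves form a Poisson process with rate 0.37 × 5.4 = 1.998 per minute.
Over the interval, μ = 1.998 × 5 = 9.99 (a 5-minute window = 5 minutes).
P(N ≥ 9) = 1 − P(N ≤ 8) ≈ 0.6661.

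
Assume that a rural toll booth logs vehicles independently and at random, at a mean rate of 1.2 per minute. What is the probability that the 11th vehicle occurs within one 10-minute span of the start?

Over the interval, μ = 1.2 × 10 = 12 (a 10-minute span = 10 minutes).
The 11th arrival falls in the interval iff at least 11 events occur there: P(S_11 ≤ t) = P(N ≥ 11) = 1 − P(N ≤ 10) ≈ 0.6528.

0.6528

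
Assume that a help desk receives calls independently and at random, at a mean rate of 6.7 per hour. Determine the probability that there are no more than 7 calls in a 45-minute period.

0.8640

Over the interval, μ = 6.7 × 0.75 = 5.025 (a 45-minute period = 0.75 hours).
P(N ≤ 7) = Σ_{j=0}^{7} e^(−μ) μ^j/j! ≈ 0.8640.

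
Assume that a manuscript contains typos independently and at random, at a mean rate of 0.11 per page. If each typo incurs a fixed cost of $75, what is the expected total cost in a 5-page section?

E[N] = 0.11 × 5 = 0.55 (a 5-page section = 5 pages); E[cost] = 0.55 × $75 = $41.25.

$41.25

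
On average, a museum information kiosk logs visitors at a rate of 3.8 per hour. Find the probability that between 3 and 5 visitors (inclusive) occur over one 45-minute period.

0.4728

Over the interval, μ = 3.8 × 0.75 = 2.85 (a 45-minute period = 0.75 hours).
P(3 ≤ N ≤ 5) = Σ_{j=3}^{5} e^(−2.85) · 2.85^j/j! ≈ 0.4728.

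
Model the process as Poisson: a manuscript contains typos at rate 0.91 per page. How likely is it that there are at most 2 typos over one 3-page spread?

0.4863

Over the interval, μ = 0.91 × 3 = 2.73 (a 3-page spread = 3 pages).
P(N ≤ 2) = Σ_{j=0}^{2} e^(−μ) μ^j/j! ≈ 0.4863.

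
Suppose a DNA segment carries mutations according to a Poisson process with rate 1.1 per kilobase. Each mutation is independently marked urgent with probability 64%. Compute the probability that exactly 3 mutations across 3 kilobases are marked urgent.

Thinning: the mutations that are marked urgent themselves form a Poisson process with rate 0.64 × 1.1 = 0.704 per kilobase.
Over the interval, μ = 0.704 × 3 = 2.112 (3 kilobases).
P(N = 3) = e^(−2.112) · 2.112^3/3! ≈ 0.1900.

0.1900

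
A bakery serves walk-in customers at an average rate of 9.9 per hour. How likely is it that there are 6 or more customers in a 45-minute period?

Over the interval, μ = 9.9 × 0.75 = 7.425 (a 45-minute period = 0.75 hours).
P(N ≥ 6) = 1 − P(N ≤ 5) = 1 − Σ_{j=0}^{5} e^(−μ) μ^j/j! ≈ 0.7503.

0.7503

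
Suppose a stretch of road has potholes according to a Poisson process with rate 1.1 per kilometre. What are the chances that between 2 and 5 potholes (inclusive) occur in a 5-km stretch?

0.5024

Over the interval, μ = 1.1 × 5 = 5.5 (a 5-km stretch = 5 kilometres).
P(2 ≤ N ≤ 5) = Σ_{j=2}^{5} e^(−5.5) · 5.5^j/j! ≈ 0.5024.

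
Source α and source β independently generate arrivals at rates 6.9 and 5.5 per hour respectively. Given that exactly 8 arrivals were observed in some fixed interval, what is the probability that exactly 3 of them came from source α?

0.1656

Given the total, each event is independently from source α with probability p = λ_α/(λ_α+λ_β) = 6.9/12.4 ≈ 0.5565.
So K ~ Binomial(8, 6.9/12.4): P(K = 3) = C(8,3) · (6.9/12.4)^3 · (5.5/12.4)^5 ≈ 0.1656.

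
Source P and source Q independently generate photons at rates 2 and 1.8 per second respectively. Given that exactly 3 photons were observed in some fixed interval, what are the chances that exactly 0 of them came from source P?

Given the total, each event is independently from source P with probability p = λ_P/(λ_P+λ_Q) = 2/3.8 ≈ 0.5263.
So K ~ Binomial(3, 2/3.8): P(K = 0) = C(3,0) · (2/3.8)^0 · (1.8/3.8)^3 ≈ 0.1063.

0.1063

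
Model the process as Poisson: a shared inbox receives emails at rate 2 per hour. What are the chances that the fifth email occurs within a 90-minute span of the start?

Over the interval, μ = 2 × 1.5 = 3 (a 90-minute span = 1.5 hours).
The fifth arrival falls in the interval iff at least 5 events occur there: P(S_5 ≤ t) = P(N ≥ 5) = 1 − P(N ≤ 4) ≈ 0.1847.

0.1847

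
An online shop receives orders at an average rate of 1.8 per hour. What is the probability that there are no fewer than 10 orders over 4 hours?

Over the interval, μ = 1.8 × 4 = 7.2 (4 hours).
P(N ≥ 10) = 1 − P(N ≤ 9) = 1 − Σ_{j=0}^{9} e^(−μ) μ^j/j! ≈ 0.1904.

0.1904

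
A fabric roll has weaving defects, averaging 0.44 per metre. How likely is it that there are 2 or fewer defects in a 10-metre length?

0.1851

Over the interval, μ = 0.44 × 10 = 4.4 (a 10-metre length = 10 metres).
P(N ≤ 2) = Σ_{j=0}^{2} e^(−μ) μ^j/j! ≈ 0.1851.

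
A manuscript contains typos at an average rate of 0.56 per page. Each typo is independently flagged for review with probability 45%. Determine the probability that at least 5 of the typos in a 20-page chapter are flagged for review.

0.5665

Thinning: the typos that are flagged for review themselves form a Poisson process with rate 0.45 × 0.56 = 0.252 per page.
Over the interval, μ = 0.252 × 20 = 5.04 (a 20-page chapter = 20 pages).
P(N ≥ 5) = 1 − P(N ≤ 4) ≈ 0.5665.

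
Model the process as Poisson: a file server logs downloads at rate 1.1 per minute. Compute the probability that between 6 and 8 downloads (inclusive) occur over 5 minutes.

Over the interval, μ = 1.1 × 5 = 5.5 (5 minutes).
P(6 ≤ N ≤ 8) = Σ_{j=6}^{8} e^(−5.5) · 5.5^j/j! ≈ 0.3654.

0.3654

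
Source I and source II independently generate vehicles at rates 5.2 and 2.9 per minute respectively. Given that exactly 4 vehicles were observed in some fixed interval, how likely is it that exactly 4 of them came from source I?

Given the total, each event is independently from source I with probability p = λ_I/(λ_I+λ_II) = 5.2/8.1 ≈ 0.6420.
So K ~ Binomial(4, 5.2/8.1): P(K = 4) = C(4,4) · (5.2/8.1)^4 · (2.9/8.1)^0 ≈ 0.1699.

0.1699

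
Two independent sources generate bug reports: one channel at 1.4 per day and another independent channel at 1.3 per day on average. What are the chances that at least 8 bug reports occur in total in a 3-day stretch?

Independent Poisson processes superpose: combined rate λ = 1.4 + 1.3 = 2.7 per day.
Over the interval, μ = 2.7 × 3 = 8.1 (a 3-day stretch = 3 days).
P(N ≥ 8) = 1 − P(N ≤ 7) ≈ 0.5609.

0.5609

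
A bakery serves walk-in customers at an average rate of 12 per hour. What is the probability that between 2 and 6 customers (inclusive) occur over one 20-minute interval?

Over the interval, μ = 12 × 1/3 = 4 (a 20-minute interval = 1/3 hours).
P(2 ≤ N ≤ 6) = Σ_{j=2}^{6} e^(−4) · 4^j/j! ≈ 0.7977.

0.7977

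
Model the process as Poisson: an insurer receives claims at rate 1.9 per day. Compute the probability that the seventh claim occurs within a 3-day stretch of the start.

Over the interval, μ = 1.9 × 3 = 5.7 (a 3-day stretch = 3 days).
The seventh arrival falls in the interval iff at least 7 events occur there: P(S_7 ≤ t) = P(N ≥ 7) = 1 − P(N ≤ 6) ≈ 0.3456.

0.3456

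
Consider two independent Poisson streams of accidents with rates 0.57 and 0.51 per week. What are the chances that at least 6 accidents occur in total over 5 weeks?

Independent Poisson processes superpose: combined rate λ = 0.57 + 0.51 = 1.08 per week.
Over the interval, μ = 1.08 × 5 = 5.4 (5 weeks).
P(N ≥ 6) = 1 − P(N ≤ 5) ≈ 0.4539.

0.4539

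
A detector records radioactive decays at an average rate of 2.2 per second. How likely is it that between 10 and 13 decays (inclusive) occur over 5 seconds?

Over the interval, μ = 2.2 × 5 = 11 (5 seconds).
P(10 ≤ N ≤ 13) = Σ_{j=10}^{13} e^(−11) · 11^j/j! ≈ 0.4408.

0.4408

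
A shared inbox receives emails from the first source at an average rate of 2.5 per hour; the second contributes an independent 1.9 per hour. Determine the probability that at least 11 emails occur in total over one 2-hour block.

Independent Poisson processes superpose: combined rate λ = 2.5 + 1.9 = 4.4 per hour.
Over the interval, μ = 4.4 × 2 = 8.8 (a 2-hour block = 2 hours).
P(N ≥ 11) = 1 − P(N ≤ 10) ≈ 0.2706.

0.2706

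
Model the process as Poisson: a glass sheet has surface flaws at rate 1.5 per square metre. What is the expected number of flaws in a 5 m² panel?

7.5

E[N] = λt = 1.5 × 5 = 7.5 (a 5 m² panel = 5 square metres).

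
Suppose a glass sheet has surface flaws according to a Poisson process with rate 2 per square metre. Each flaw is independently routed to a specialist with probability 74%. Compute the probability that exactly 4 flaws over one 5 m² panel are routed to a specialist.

0.0764

Thinning: the flaws that are routed to a specialist themselves form a Poisson process with rate 0.74 × 2 = 1.48 per square metre.
Over the interval, μ = 1.48 × 5 = 7.4 (a 5 m² panel = 5 square metres).
P(N = 4) = e^(−7.4) · 7.4^4/4! ≈ 0.0764.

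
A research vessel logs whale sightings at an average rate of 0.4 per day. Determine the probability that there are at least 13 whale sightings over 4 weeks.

0.3334

Over the interval, μ = 0.4 × 28 = 11.2 (4 weeks = 28 days).
P(N ≥ 13) = 1 − P(N ≤ 12) = 1 − Σ_{j=0}^{12} e^(−μ) μ^j/j! ≈ 0.3334.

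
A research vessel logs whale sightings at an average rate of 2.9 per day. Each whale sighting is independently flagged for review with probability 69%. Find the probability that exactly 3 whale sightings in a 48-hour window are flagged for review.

0.1953

Thinning: the whale sightings that are flagged for review themselves form a Poisson process with rate 0.69 × 2.9 = 2.001 per day.
Over the interval, μ = 2.001 × 2 = 4.002 (a 48-hour window = 2 days).
P(N = 3) = e^(−4.002) · 4.002^3/3! ≈ 0.1953.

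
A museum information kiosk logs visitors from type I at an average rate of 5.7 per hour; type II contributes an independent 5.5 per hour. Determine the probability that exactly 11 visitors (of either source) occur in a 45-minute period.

0.0828

Independent Poisson processes superpose: combined rate λ = 5.7 + 5.5 = 11.2 per hour.
Over the interval, μ = 11.2 × 0.75 = 8.4 (a 45-minute period = 0.75 hours).
P(N = 11) = e^(−8.4) · 8.4^11/11! ≈ 0.0828.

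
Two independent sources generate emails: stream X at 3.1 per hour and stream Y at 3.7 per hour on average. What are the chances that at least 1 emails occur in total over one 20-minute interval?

Independent Poisson processes superpose: combined rate λ = 3.1 + 3.7 = 6.8 per hour.
Over the interval, μ = 6.8 × 1/3 ≈ 2.26667 (a 20-minute interval = 1/3 hours).
P(N ≥ 1) = 1 − P(N ≤ 0) ≈ 0.8963.

0.8963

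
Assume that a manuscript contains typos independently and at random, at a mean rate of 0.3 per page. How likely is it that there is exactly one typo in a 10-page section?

0.1494

Over the interval, μ = 0.3 × 10 = 3 (a 10-page section = 10 pages).
P(N = 1) = e^(−μ) μ^1/1! = e^(−3) · 3^1/1 ≈ 0.1494.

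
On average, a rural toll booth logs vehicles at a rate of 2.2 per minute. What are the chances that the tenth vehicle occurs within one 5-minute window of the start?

Over the interval, μ = 2.2 × 5 = 11 (a 5-minute window = 5 minutes).
The tenth arrival falls in the interval iff at least 10 events occur there: P(S_10 ≤ t) = P(N ≥ 10) = 1 − P(N ≤ 9) ≈ 0.6595.

0.6595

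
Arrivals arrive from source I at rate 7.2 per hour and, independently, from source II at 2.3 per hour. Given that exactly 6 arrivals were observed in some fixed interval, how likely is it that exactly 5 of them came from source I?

0.3632

Given the total, each event is independently from source I with probability p = λ_I/(λ_I+λ_II) = 7.2/9.5 ≈ 0.7579.
So K ~ Binomial(6, 7.2/9.5): P(K = 5) = C(6,5) · (7.2/9.5)^5 · (2.3/9.5)^1 ≈ 0.3632.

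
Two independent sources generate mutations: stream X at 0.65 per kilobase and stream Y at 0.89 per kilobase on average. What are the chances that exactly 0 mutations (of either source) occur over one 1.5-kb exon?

Independent Poisson processes superpose: combined rate λ = 0.65 + 0.89 = 1.54 per kilobase.
Over the interval, μ = 1.54 × 1.5 = 2.31 (a 1.5-kb exon = 1.5 kilobases).
P(N = 0) = e^(−2.31) · 2.31^0/0! ≈ 0.0993.

0.0993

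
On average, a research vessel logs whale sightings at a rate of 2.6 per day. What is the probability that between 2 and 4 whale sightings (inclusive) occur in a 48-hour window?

0.3719

Over the interval, μ = 2.6 × 2 = 5.2 (a 48-hour window = 2 days).
P(2 ≤ N ≤ 4) = Σ_{j=2}^{4} e^(−5.2) · 5.2^j/j! ≈ 0.3719.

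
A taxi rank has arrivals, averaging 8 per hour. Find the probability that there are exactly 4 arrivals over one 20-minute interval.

Over the interval, μ = 8 × 1/3 ≈ 2.66667 (a 20-minute interval = 1/3 hours).
P(N = 4) = e^(−μ) μ^4/4! = e^(−2.66667) · 2.66667^4/24 ≈ 0.1464.

0.1464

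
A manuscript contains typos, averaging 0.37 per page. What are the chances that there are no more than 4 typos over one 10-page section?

Over the interval, μ = 0.37 × 10 = 3.7 (a 10-page section = 10 pages).
P(N ≤ 4) = Σ_{j=0}^{4} e^(−μ) μ^j/j! ≈ 0.6872.

0.6872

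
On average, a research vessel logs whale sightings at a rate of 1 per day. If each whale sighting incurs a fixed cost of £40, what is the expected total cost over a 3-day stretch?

E[N] = 1 × 3 = 3 (a 3-day stretch = 3 days); E[cost] = 3 × £40 = £120.

£120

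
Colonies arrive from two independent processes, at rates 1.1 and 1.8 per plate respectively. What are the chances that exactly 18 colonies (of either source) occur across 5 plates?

0.0632

Independent Poisson processes superpose: combined rate λ = 1.1 + 1.8 = 2.9 per plate.
Over the interval, μ = 2.9 × 5 = 14.5 (5 plates).
P(N = 18) = e^(−14.5) · 14.5^18/18! ≈ 0.0632.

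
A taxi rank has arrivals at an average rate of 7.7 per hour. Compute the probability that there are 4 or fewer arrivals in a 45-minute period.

Over the interval, μ = 7.7 × 0.75 = 5.775 (a 45-minute period = 0.75 hours).
P(N ≤ 4) = Σ_{j=0}^{4} e^(−μ) μ^j/j! ≈ 0.3163.

0.3163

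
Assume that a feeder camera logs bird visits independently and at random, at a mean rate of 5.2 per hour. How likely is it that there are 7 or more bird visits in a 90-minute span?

0.6616

Over the interval, μ = 5.2 × 1.5 = 7.8 (a 90-minute span = 1.5 hours).
P(N ≥ 7) = 1 − P(N ≤ 6) = 1 − Σ_{j=0}^{6} e^(−μ) μ^j/j! ≈ 0.6616.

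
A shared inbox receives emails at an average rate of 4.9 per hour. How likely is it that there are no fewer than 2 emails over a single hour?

With mean μ = 4.9 per hour,
P(N ≥ 2) = 1 − P(N ≤ 1) = 1 − Σ_{j=0}^{1} e^(−μ) μ^j/j! ≈ 0.9561.

0.9561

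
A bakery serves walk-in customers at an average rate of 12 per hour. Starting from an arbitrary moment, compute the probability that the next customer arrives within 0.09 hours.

0.6604

Inter-arrival times are exponential with rate λ = 12 per hour.
P(T ≤ 0.09) = 1 − e^(−λt) = 1 − e^(−12 × 0.09) = 1 − e^(−1.08) ≈ 0.6604.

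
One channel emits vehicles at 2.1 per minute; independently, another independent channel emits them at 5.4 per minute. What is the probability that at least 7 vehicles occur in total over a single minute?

0.6218

Independent Poisson processes superpose: combined rate λ = 2.1 + 5.4 = 7.5 per minute.
So μ = 7.5.
P(N ≥ 7) = 1 − P(N ≤ 6) ≈ 0.6218.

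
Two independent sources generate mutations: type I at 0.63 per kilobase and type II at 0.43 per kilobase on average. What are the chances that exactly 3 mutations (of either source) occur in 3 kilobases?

0.2229

Independent Poisson processes superpose: combined rate λ = 0.63 + 0.43 = 1.06 per kilobase.
Over the interval, μ = 1.06 × 3 = 3.18 (3 kilobases).
P(N = 3) = e^(−3.18) · 3.18^3/3! ≈ 0.2229.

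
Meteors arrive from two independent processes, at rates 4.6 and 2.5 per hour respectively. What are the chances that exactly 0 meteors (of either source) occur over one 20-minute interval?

0.0938

Independent Poisson processes superpose: combined rate λ = 4.6 + 2.5 = 7.1 per hour.
Over the interval, μ = 7.1 × 1/3 ≈ 2.36667 (a 20-minute interval = 1/3 hours).
P(N = 0) = e^(−2.36667) · 2.36667^0/0! ≈ 0.0938.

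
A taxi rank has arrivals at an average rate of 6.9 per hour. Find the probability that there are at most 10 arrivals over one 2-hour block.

0.1893

Over the interval, μ = 6.9 × 2 = 13.8 (a 2-hour block = 2 hours).
P(N ≤ 10) = Σ_{j=0}^{10} e^(−μ) μ^j/j! ≈ 0.1893.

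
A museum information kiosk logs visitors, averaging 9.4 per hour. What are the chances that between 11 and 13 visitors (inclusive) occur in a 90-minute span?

Over the interval, μ = 9.4 × 1.5 = 14.1 (a 90-minute span = 1.5 hours).
P(11 ≤ N ≤ 13) = Σ_{j=11}^{13} e^(−14.1) · 14.1^j/j! ≈ 0.2847.

0.2847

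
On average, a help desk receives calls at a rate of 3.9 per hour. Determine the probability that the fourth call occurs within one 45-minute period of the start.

Over the interval, μ = 3.9 × 0.75 = 2.925 (a 45-minute period = 0.75 hours).
The fourth arrival falls in the interval iff at least 4 events occur there: P(S_4 ≤ t) = P(N ≥ 4) = 1 − P(N ≤ 3) ≈ 0.3360.

0.3360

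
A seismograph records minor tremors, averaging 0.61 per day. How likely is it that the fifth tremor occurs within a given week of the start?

Over the interval, μ = 0.61 × 7 = 4.27 (a week = 7 days).
The fifth arrival falls in the interval iff at least 5 events occur there: P(S_5 ≤ t) = P(N ≥ 5) = 1 − P(N ≤ 4) ≈ 0.4238.

0.4238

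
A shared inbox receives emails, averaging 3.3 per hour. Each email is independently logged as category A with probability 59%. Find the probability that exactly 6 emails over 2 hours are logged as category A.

0.0986

Thinning: the emails that are logged as category A themselves form a Poisson process with rate 0.59 × 3.3 = 1.947 per hour.
Over the interval, μ = 1.947 × 2 = 3.894 (2 hours).
P(N = 6) = e^(−3.894) · 3.894^6/6! ≈ 0.0986.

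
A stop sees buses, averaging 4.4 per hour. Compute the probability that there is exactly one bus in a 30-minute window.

0.2438

Over the interval, μ = 4.4 × 0.5 = 2.2 (a 30-minute window = 0.5 hours).
P(N = 1) = e^(−μ) μ^1/1! = e^(−2.2) · 2.2^1/1 ≈ 0.2438.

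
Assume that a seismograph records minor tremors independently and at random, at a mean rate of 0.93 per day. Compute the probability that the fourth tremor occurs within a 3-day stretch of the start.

Over the interval, μ = 0.93 × 3 = 2.79 (a 3-day stretch = 3 days).
The fourth arrival falls in the interval iff at least 4 events occur there: P(S_4 ≤ t) = P(N ≥ 4) = 1 − P(N ≤ 3) ≈ 0.3058.

0.3058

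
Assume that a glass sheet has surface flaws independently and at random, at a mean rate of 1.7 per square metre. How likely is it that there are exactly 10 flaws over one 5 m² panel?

Over the interval, μ = 1.7 × 5 = 8.5 (a 5 m² panel = 5 square metres).
P(N = 10) = e^(−μ) μ^10/10! = e^(−8.5) · 8.5^10/3628800 ≈ 0.1104.

0.1104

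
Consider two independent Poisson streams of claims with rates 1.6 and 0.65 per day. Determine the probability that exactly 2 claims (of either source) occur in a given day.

0.2668

Independent Poisson processes superpose: combined rate λ = 1.6 + 0.65 = 2.25 per day.
So μ = 2.25.
P(N = 2) = e^(−2.25) · 2.25^2/2! ≈ 0.2668.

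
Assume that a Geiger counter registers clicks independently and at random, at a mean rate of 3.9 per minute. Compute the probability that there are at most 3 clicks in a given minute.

0.4532

With mean μ = 3.9 per minute,
P(N ≤ 3) = Σ_{j=0}^{3} e^(−μ) μ^j/j! ≈ 0.4532.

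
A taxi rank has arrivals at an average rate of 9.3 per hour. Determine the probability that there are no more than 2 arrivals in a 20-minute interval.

0.4012

Over the interval, μ = 9.3 × 1/3 = 3.1 (a 20-minute interval = 1/3 hours).
P(N ≤ 2) = Σ_{j=0}^{2} e^(−μ) μ^j/j! ≈ 0.4012.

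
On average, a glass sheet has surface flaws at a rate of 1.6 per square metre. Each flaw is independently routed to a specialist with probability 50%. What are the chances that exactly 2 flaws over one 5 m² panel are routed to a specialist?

0.1465

Thinning: the flaws that are routed to a specialist themselves form a Poisson process with rate 0.5 × 1.6 = 0.8 per square metre.
Over the interval, μ = 0.8 × 5 = 4 (a 5 m² panel = 5 square metres).
P(N = 2) = e^(−4) · 4^2/2! ≈ 0.1465.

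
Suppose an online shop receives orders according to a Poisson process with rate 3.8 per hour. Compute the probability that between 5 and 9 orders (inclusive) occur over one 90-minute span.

Over the interval, μ = 3.8 × 1.5 = 5.7 (a 90-minute span = 1.5 hours).
P(5 ≤ N ≤ 9) = Σ_{j=5}^{9} e^(−5.7) · 5.7^j/j! ≈ 0.6080.

0.6080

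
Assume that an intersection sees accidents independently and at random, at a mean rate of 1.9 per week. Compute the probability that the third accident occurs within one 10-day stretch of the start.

0.5099

Over the interval, μ = 1.9 × 10/7 ≈ 2.71429 (a 10-day stretch = 10/7 weeks).
The third arrival falls in the interval iff at least 3 events occur there: P(S_3 ≤ t) = P(N ≥ 3) = 1 − P(N ≤ 2) ≈ 0.5099.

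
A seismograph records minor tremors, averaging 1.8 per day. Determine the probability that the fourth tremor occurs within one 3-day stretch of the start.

0.7867

Over the interval, μ = 1.8 × 3 = 5.4 (a 3-day stretch = 3 days).
The fourth arrival falls in the interval iff at least 4 events occur there: P(S_4 ≤ t) = P(N ≥ 4) = 1 − P(N ≤ 3) ≈ 0.7867.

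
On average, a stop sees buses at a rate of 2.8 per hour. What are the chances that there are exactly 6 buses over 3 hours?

0.1097

Over the interval, μ = 2.8 × 3 = 8.4 (3 hours).
P(N = 6) = e^(−μ) μ^6/6! = e^(−8.4) · 8.4^6/720 ≈ 0.1097.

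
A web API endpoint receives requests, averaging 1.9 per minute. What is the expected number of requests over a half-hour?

57

E[N] = λt = 1.9 × 30 = 57 (a half-hour = 30 minutes).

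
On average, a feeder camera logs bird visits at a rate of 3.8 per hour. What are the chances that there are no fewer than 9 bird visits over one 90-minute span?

0.1234

Over the interval, μ = 3.8 × 1.5 = 5.7 (a 90-minute span = 1.5 hours).
P(N ≥ 9) = 1 − P(N ≤ 8) = 1 − Σ_{j=0}^{8} e^(−μ) μ^j/j! ≈ 0.1234.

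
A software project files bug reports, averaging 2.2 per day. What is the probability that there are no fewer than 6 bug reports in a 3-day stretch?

Over the interval, μ = 2.2 × 3 = 6.6 (a 3-day stretch = 3 days).
P(N ≥ 6) = 1 − P(N ≤ 5) = 1 − Σ_{j=0}^{5} e^(−μ) μ^j/j! ≈ 0.6453.

0.6453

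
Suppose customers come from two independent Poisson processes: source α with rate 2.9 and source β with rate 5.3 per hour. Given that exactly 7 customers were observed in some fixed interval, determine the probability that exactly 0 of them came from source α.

Given the total, each event is independently from source α with probability p = λ_α/(λ_α+λ_β) = 2.9/8.2 ≈ 0.3537.
So K ~ Binomial(7, 2.9/8.2): P(K = 0) = C(7,0) · (2.9/8.2)^0 · (5.3/8.2)^7 ≈ 0.0471.

0.0471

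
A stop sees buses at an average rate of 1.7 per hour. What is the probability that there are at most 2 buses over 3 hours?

0.1165

Over the interval, μ = 1.7 × 3 = 5.1 (3 hours).
P(N ≤ 2) = Σ_{j=0}^{2} e^(−μ) μ^j/j! ≈ 0.1165.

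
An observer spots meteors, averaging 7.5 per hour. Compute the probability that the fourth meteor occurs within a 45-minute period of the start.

0.8121

Over the interval, μ = 7.5 × 0.75 = 5.625 (a 45-minute period = 0.75 hours).
The fourth arrival falls in the interval iff at least 4 events occur there: P(S_4 ≤ t) = P(N ≥ 4) = 1 − P(N ≤ 3) ≈ 0.8121.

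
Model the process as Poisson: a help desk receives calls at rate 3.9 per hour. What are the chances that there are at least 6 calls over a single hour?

With mean μ = 3.9 per hour,
P(N ≥ 6) = 1 − P(N ≤ 5) = 1 − Σ_{j=0}^{5} e^(−μ) μ^j/j! ≈ 0.1994.

0.1994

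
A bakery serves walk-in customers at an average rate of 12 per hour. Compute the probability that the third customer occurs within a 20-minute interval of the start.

Over the interval, μ = 12 × 1/3 = 4 (a 20-minute interval = 1/3 hours).
The third arrival falls in the interval iff at least 3 events occur there: P(S_3 ≤ t) = P(N ≥ 3) = 1 − P(N ≤ 2) ≈ 0.7619.

0.7619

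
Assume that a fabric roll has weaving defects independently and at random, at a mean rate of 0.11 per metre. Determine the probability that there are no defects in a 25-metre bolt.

Over the interval, μ = 0.11 × 25 = 2.75 (a 25-metre bolt = 25 metres).
P(N = 0) = e^(−μ) μ^0/0! = e^(−2.75) · 2.75^0/1 ≈ 0.0639.

0.0639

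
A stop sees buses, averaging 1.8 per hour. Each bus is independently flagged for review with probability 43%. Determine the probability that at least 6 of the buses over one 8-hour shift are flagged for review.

Thinning: the buses that are flagged for review themselves form a Poisson process with rate 0.43 × 1.8 = 0.774 per hour.
Over the interval, μ = 0.774 × 8 = 6.192 (an 8-hour shift = 8 hours).
P(N ≥ 6) = 1 − P(N ≤ 5) ≈ 0.5846.

0.5846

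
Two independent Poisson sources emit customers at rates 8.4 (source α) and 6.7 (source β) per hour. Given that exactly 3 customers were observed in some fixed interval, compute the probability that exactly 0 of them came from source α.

0.0874

Given the total, each event is independently from source α with probability p = λ_α/(λ_α+λ_β) = 8.4/15.1 ≈ 0.5563.
So K ~ Binomial(3, 8.4/15.1): P(K = 0) = C(3,0) · (8.4/15.1)^0 · (6.7/15.1)^3 ≈ 0.0874.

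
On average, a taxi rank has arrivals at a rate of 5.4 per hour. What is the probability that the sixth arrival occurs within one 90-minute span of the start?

Over the interval, μ = 5.4 × 1.5 = 8.1 (a 90-minute span = 1.5 hours).
The sixth arrival falls in the interval iff at least 6 events occur there: P(S_6 ≤ t) = P(N ≥ 6) = 1 − P(N ≤ 5) ≈ 0.8178.

0.8178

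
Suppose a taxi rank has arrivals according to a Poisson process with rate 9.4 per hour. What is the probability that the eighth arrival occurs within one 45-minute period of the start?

0.4087

Over the interval, μ = 9.4 × 0.75 = 7.05 (a 45-minute period = 0.75 hours).
The eighth arrival falls in the interval iff at least 8 events occur there: P(S_8 ≤ t) = P(N ≥ 8) = 1 − P(N ≤ 7) ≈ 0.4087.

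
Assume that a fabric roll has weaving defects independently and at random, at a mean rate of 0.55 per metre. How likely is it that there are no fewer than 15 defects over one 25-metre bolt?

0.4031

Over the interval, μ = 0.55 × 25 = 13.75 (a 25-metre bolt = 25 metres).
P(N ≥ 15) = 1 − P(N ≤ 14) = 1 − Σ_{j=0}^{14} e^(−μ) μ^j/j! ≈ 0.4031.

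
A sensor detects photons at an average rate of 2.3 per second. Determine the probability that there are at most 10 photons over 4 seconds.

0.6820

Over the interval, μ = 2.3 × 4 = 9.2 (4 seconds).
P(N ≤ 10) = Σ_{j=0}^{10} e^(−μ) μ^j/j! ≈ 0.6820.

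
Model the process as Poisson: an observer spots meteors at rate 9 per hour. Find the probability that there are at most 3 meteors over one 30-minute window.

Over the interval, μ = 9 × 0.5 = 4.5 (a 30-minute window = 0.5 hours).
P(N ≤ 3) = Σ_{j=0}^{3} e^(−μ) μ^j/j! ≈ 0.3423.

0.3423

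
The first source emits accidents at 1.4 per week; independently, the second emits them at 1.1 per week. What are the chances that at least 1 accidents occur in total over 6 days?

Independent Poisson processes superpose: combined rate λ = 1.4 + 1.1 = 2.5 per week.
Over the interval, μ = 2.5 × 6/7 ≈ 2.14286 (6 days = 6/7 weeks).
P(N ≥ 1) = 1 − P(N ≤ 0) ≈ 0.8827.

0.8827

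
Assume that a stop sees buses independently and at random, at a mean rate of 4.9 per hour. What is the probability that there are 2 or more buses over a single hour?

With mean μ = 4.9 per hour,
P(N ≥ 2) = 1 − P(N ≤ 1) = 1 − Σ_{j=0}^{1} e^(−μ) μ^j/j! ≈ 0.9561.

0.9561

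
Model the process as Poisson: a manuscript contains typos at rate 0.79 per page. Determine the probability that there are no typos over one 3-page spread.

Over the interval, μ = 0.79 × 3 = 2.37 (a 3-page spread = 3 pages).
P(N = 0) = e^(−μ) μ^0/0! = e^(−2.37) · 2.37^0/1 ≈ 0.0935.

0.0935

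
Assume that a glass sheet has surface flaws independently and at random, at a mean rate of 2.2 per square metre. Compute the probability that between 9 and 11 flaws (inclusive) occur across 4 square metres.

0.3397

Over the interval, μ = 2.2 × 4 = 8.8 (4 square metres).
P(9 ≤ N ≤ 11) = Σ_{j=9}^{11} e^(−8.8) · 8.8^j/j! ≈ 0.3397.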